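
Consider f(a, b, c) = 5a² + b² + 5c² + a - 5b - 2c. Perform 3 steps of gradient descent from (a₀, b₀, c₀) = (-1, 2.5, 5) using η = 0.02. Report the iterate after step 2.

∇f = (10a + 1, 2b - 5, 10c - 2)
Step 1: at (-1, 2.5, 5), ∇f = (-9, 0, 48) → (-1, 2.5, 5) − 0.02·(-9, 0, 48) = (-0.82, 2.5, 4.04)
Step 2: at (-0.82, 2.5, 4.04), ∇f = (-7.2, 0, 38.4) → (-0.82, 2.5, 4.04) − 0.02·(-7.2, 0, 38.4) = (-0.676, 2.5, 3.272)

(-0.676, 2.5, 3.272)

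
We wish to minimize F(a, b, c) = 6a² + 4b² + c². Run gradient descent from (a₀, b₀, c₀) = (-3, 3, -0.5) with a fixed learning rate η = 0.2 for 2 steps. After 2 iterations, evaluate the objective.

∇F = (12a, 8b, 2c)
Step 1: at (-3, 3, -0.5), ∇F = (-36, 24, -1) → (-3, 3, -0.5) − 0.2·(-36, 24, -1) = (4.2, -1.8, -0.3)
Step 2: at (4.2, -1.8, -0.3), ∇F = (50.4, -14.4, -0.6) → (4.2, -1.8, -0.3) − 0.2·(50.4, -14.4, -0.6) = (-5.88, 1.08, -0.18)
F(-5.88, 1.08, -0.18) = 212.1444

212.1444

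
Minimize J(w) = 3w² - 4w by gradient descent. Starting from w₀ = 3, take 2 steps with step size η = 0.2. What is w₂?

J′(w) = 6w - 4
Step 1: J′(3) = 14; w₁ = 3 − 0.2·14 = 0.2
Step 2: J′(0.2) = -2.8; w₂ = 0.2 − 0.2·(-2.8) = 0.76

0.76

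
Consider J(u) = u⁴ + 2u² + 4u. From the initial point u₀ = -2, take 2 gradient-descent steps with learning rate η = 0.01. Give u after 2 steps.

-1.43796224

J′(u) = 4u³ + 4u + 4
u₁ = -2 − 0.01·(-36) = -1.64
u₂ = -1.64 − 0.01·(-20.203776) = -1.43796224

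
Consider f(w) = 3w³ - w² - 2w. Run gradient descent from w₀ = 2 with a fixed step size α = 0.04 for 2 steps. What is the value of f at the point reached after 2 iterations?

-0.846276165632

f′(w) = 9w² - 2w - 2
Step 1: f′(2) = 30; w₁ = 2 − 0.04·30 = 0.8
Step 2: f′(0.8) = 2.16; w₂ = 0.8 − 0.04·2.16 = 0.7136
f(0.7136) = -0.846276165632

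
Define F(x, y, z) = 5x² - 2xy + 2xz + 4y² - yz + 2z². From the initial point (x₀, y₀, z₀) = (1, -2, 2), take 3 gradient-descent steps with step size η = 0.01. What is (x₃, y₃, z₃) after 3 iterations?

∇F = (10x - 2y + 2z, -2x + 8y - z, 2x - y + 4z)
(x₁, y₁, z₁) = (1, -2, 2) − 0.01·(18, -20, 12) = (0.82, -1.8, 1.88)
(x₂, y₂, z₂) = (0.82, -1.8, 1.88) − 0.01·(15.56, -17.92, 10.96) = (0.6644, -1.6208, 1.7704)
(x₃, y₃, z₃) = (0.6644, -1.6208, 1.7704) − 0.01·(13.4264, -16.0656, 10.0312) = (0.530136, -1.460144, 1.670088)

(0.530136, -1.460144, 1.670088)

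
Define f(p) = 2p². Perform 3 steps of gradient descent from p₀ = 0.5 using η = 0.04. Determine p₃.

f′(p) = 4p
p₁ = 0.5 − 0.04·2 = 0.42
p₂ = 0.42 − 0.04·1.68 = 0.3528
p₃ = 0.3528 − 0.04·1.4112 = 0.296352

0.296352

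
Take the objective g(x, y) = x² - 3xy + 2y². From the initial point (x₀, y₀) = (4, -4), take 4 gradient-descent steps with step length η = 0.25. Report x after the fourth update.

∇g = (2x - 3y, -3x + 4y)
Step 1: at (4, -4), ∇g = (20, -28) → (4, -4) − 0.25·(20, -28) = (-1, 3)
Step 2: at (-1, 3), ∇g = (-11, 15) → (-1, 3) − 0.25·(-11, 15) = (1.75, -0.75)
Step 3: at (1.75, -0.75), ∇g = (5.75, -8.25) → (1.75, -0.75) − 0.25·(5.75, -8.25) = (0.3125, 1.3125)
Step 4: at (0.3125, 1.3125), ∇g = (-3.3125, 4.3125) → (0.3125, 1.3125) − 0.25·(-3.3125, 4.3125) = (1.140625, 0.234375)
x = 1.140625

1.140625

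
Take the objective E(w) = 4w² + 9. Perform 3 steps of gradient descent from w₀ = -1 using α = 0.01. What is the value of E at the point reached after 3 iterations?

11.425420005376

E′(w) = 8w
w₁ = -1 − 0.01·(-8) = -0.92
w₂ = -0.92 − 0.01·(-7.36) = -0.8464
w₃ = -0.8464 − 0.01·(-6.7712) = -0.778688
E(-0.778688) = 11.425420005376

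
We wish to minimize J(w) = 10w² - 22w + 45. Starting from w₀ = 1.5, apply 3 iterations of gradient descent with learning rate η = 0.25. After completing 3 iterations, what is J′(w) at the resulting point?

-512

J′(w) = 20w - 22
w₁ = 1.5 − 0.25·8 = -0.5
w₂ = -0.5 − 0.25·(-32) = 7.5
w₃ = 7.5 − 0.25·128 = -24.5
J′(w) at (-24.5) = -512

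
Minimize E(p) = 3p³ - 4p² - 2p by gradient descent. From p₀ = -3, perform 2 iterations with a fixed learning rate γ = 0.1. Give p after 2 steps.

E′(p) = 9p² - 8p - 2
p₁ = -3 − 0.1·103 = -13.3
p₂ = -13.3 − 0.1·1696.41 = -182.941

-182.941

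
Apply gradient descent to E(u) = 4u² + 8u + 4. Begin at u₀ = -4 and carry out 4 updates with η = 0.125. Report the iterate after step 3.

E′(u) = 8u + 8
Step 1: E′(-4) = -24; u₁ = -4 − 0.125·(-24) = -1
Step 2: E′(-1) = 0; u₂ = -1 − 0.125·0 = -1
Step 3: E′(-1) = 0; u₃ = -1 − 0.125·0 = -1

-1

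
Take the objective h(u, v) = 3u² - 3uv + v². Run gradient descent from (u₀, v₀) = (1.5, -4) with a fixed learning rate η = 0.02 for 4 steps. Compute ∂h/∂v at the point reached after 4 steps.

∇h = (6u - 3v, -3u + 2v)
(u₁, v₁) = (1.5, -4) − 0.02·(21, -12.5) = (1.08, -3.75)
(u₂, v₂) = (1.08, -3.75) − 0.02·(17.73, -10.74) = (0.7254, -3.5352)
(u₃, v₃) = (0.7254, -3.5352) − 0.02·(14.958, -9.2466) = (0.42624, -3.350268)
(u₄, v₄) = (0.42624, -3.350268) − 0.02·(12.608244, -7.979256) = (0.17407512, -3.19068288)
∂h/∂v at (0.17407512, -3.19068288) = -6.90359112

-6.90359112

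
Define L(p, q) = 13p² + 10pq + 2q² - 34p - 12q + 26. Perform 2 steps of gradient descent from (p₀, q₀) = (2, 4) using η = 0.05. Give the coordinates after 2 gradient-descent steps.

(0.57, 3.29)

∇L = (26p + 10q - 34, 10p + 4q - 12)
Step 1: at (2, 4), ∇L = (58, 24) → (2, 4) − 0.05·(58, 24) = (-0.9, 2.8)
Step 2: at (-0.9, 2.8), ∇L = (-29.4, -9.8) → (-0.9, 2.8) − 0.05·(-29.4, -9.8) = (0.57, 3.29)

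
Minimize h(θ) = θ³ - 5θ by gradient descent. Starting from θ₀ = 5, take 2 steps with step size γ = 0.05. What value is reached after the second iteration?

h′(θ) = 3θ² - 5
Step 1: h′(5) = 70; θ₁ = 5 − 0.05·70 = 1.5
Step 2: h′(1.5) = 1.75; θ₂ = 1.5 − 0.05·1.75 = 1.4125

1.4125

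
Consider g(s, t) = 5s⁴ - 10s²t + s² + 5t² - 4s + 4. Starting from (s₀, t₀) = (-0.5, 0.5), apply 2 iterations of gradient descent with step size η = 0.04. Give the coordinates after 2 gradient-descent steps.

∇g = (20s³ - 20st + 2s - 4, -10s² + 10t)
Step 1: at (-0.5, 0.5), ∇g = (-2.5, 2.5) → (-0.5, 0.5) − 0.04·(-2.5, 2.5) = (-0.4, 0.4)
Step 2: at (-0.4, 0.4), ∇g = (-2.88, 2.4) → (-0.4, 0.4) − 0.04·(-2.88, 2.4) = (-0.2848, 0.304)

(-0.2848, 0.304)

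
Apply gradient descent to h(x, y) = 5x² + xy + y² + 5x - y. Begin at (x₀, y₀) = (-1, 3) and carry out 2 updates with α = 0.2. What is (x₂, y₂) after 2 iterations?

∇h = (10x + y + 5, x + 2y - 1)
Step 1: at (-1, 3), ∇h = (-2, 4) → (-1, 3) − 0.2·(-2, 4) = (-0.6, 2.2)
Step 2: at (-0.6, 2.2), ∇h = (1.2, 2.8) → (-0.6, 2.2) − 0.2·(1.2, 2.8) = (-0.84, 1.64)

(-0.84, 1.64)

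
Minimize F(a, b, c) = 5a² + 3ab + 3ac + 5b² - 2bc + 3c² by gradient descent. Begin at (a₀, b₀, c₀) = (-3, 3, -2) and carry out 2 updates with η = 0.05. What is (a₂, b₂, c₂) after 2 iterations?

(-0.99, 1.0575, -0.0325)

∇F = (10a + 3b + 3c, 3a + 10b - 2c, 3a - 2b + 6c)
Step 1: at (-3, 3, -2), ∇F = (-27, 25, -27) → (-3, 3, -2) − 0.05·(-27, 25, -27) = (-1.65, 1.75, -0.65)
Step 2: at (-1.65, 1.75, -0.65), ∇F = (-13.2, 13.85, -12.35) → (-1.65, 1.75, -0.65) − 0.05·(-13.2, 13.85, -12.35) = (-0.99, 1.0575, -0.0325)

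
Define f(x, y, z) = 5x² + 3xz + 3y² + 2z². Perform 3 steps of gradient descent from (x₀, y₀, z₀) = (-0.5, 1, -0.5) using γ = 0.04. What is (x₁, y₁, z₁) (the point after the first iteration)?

∇f = (10x + 3z, 6y, 3x + 4z)
Step 1: at (-0.5, 1, -0.5), ∇f = (-6.5, 6, -3.5) → (-0.5, 1, -0.5) − 0.04·(-6.5, 6, -3.5) = (-0.24, 0.76, -0.36)

(-0.24, 0.76, -0.36)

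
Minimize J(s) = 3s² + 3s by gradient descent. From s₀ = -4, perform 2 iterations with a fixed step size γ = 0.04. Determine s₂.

-2.5216

J′(s) = 6s + 3
s₁ = -4 − 0.04·(-21) = -3.16
s₂ = -3.16 − 0.04·(-15.96) = -2.5216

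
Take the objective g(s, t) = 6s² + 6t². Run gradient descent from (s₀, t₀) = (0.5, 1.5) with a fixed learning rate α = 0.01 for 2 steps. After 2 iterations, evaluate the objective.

8.9954304

∇g = (12s, 12t)
(s₁, t₁) = (0.5, 1.5) − 0.01·(6, 18) = (0.44, 1.32)
(s₂, t₂) = (0.44, 1.32) − 0.01·(5.28, 15.84) = (0.3872, 1.1616)
g(0.3872, 1.1616) = 8.9954304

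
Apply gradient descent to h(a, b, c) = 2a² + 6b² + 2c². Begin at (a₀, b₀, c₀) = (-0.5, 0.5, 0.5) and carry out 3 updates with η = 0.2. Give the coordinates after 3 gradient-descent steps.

∇h = (4a, 12b, 4c)
(a₁, b₁, c₁) = (-0.5, 0.5, 0.5) − 0.2·(-2, 6, 2) = (-0.1, -0.7, 0.1)
(a₂, b₂, c₂) = (-0.1, -0.7, 0.1) − 0.2·(-0.4, -8.4, 0.4) = (-0.02, 0.98, 0.02)
(a₃, b₃, c₃) = (-0.02, 0.98, 0.02) − 0.2·(-0.08, 11.76, 0.08) = (-0.004, -1.372, 0.004)

(-0.004, -1.372, 0.004)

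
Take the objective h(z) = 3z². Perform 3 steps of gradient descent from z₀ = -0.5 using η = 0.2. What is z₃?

h′(z) = 6z
z₁ = -0.5 − 0.2·(-3) = 0.1
z₂ = 0.1 − 0.2·0.6 = -0.02
z₃ = -0.02 − 0.2·(-0.12) = 0.004

0.004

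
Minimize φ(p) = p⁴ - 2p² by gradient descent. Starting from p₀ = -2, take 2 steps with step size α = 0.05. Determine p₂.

φ′(p) = 4p³ - 4p
Step 1: φ′(-2) = -24; p₁ = -2 − 0.05·(-24) = -0.8
Step 2: φ′(-0.8) = 1.152; p₂ = -0.8 − 0.05·1.152 = -0.8576

-0.8576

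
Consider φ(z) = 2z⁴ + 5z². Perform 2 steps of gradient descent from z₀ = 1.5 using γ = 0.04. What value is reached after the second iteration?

φ′(z) = 8z³ + 10z
z₁ = 1.5 − 0.04·42 = -0.18
z₂ = -0.18 − 0.04·(-1.846656) = -0.10613376

-0.10613376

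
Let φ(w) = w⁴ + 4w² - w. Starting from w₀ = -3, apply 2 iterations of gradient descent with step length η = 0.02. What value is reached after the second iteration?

φ′(w) = 4w³ + 8w - 1
w₁ = -3 − 0.02·(-133) = -0.34
w₂ = -0.34 − 0.02·(-3.877216) = -0.26245568

-0.26245568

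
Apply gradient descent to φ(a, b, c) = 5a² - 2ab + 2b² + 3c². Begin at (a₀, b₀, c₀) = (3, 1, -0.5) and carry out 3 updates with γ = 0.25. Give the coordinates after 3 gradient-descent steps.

(-11.125, 3.375, 0.0625)

∇φ = (10a - 2b, -2a + 4b, 6c)
Step 1: at (3, 1, -0.5), ∇φ = (28, -2, -3) → (3, 1, -0.5) − 0.25·(28, -2, -3) = (-4, 1.5, 0.25)
Step 2: at (-4, 1.5, 0.25), ∇φ = (-43, 14, 1.5) → (-4, 1.5, 0.25) − 0.25·(-43, 14, 1.5) = (6.75, -2, -0.125)
Step 3: at (6.75, -2, -0.125), ∇φ = (71.5, -21.5, -0.75) → (6.75, -2, -0.125) − 0.25·(71.5, -21.5, -0.75) = (-11.125, 3.375, 0.0625)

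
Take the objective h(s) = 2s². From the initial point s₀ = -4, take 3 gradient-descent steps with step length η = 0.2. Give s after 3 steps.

h′(s) = 4s
Step 1: h′(-4) = -16; s₁ = -4 − 0.2·(-16) = -0.8
Step 2: h′(-0.8) = -3.2; s₂ = -0.8 − 0.2·(-3.2) = -0.16
Step 3: h′(-0.16) = -0.64; s₃ = -0.16 − 0.2·(-0.64) = -0.032

-0.032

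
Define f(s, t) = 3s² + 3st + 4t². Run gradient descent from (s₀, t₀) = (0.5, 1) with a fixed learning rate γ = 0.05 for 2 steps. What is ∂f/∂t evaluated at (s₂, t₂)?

2.46375

∇f = (6s + 3t, 3s + 8t)
Step 1: at (0.5, 1), ∇f = (6, 9.5) → (0.5, 1) − 0.05·(6, 9.5) = (0.2, 0.525)
Step 2: at (0.2, 0.525), ∇f = (2.775, 4.8) → (0.2, 0.525) − 0.05·(2.775, 4.8) = (0.06125, 0.285)
∂f/∂t at (0.06125, 0.285) = 2.46375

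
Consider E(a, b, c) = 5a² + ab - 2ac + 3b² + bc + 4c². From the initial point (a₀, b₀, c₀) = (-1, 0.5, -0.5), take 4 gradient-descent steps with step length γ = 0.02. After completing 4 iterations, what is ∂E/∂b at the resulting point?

1.42087008

∇E = (10a + b - 2c, a + 6b + c, -2a + b + 8c)
Step 1: at (-1, 0.5, -0.5), ∇E = (-8.5, 1.5, -1.5) → (-1, 0.5, -0.5) − 0.02·(-8.5, 1.5, -1.5) = (-0.83, 0.47, -0.47)
Step 2: at (-0.83, 0.47, -0.47), ∇E = (-6.89, 1.52, -1.63) → (-0.83, 0.47, -0.47) − 0.02·(-6.89, 1.52, -1.63) = (-0.6922, 0.4396, -0.4374)
Step 3: at (-0.6922, 0.4396, -0.4374), ∇E = (-5.6076, 1.508, -1.6752) → (-0.6922, 0.4396, -0.4374) − 0.02·(-5.6076, 1.508, -1.6752) = (-0.580048, 0.40944, -0.403896)
Step 4: at (-0.580048, 0.40944, -0.403896), ∇E = (-4.583248, 1.472696, -1.661632) → (-0.580048, 0.40944, -0.403896) − 0.02·(-4.583248, 1.472696, -1.661632) = (-0.48838304, 0.37998608, -0.37066336)
∂E/∂b at (-0.48838304, 0.37998608, -0.37066336) = 1.42087008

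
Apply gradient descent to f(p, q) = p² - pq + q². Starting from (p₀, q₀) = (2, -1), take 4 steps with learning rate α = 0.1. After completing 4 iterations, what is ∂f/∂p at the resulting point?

∇f = (2p - q, -p + 2q)
(p₁, q₁) = (2, -1) − 0.1·(5, -4) = (1.5, -0.6)
(p₂, q₂) = (1.5, -0.6) − 0.1·(3.6, -2.7) = (1.14, -0.33)
(p₃, q₃) = (1.14, -0.33) − 0.1·(2.61, -1.8) = (0.879, -0.15)
(p₄, q₄) = (0.879, -0.15) − 0.1·(1.908, -1.179) = (0.6882, -0.0321)
∂f/∂p at (0.6882, -0.0321) = 1.4085

1.4085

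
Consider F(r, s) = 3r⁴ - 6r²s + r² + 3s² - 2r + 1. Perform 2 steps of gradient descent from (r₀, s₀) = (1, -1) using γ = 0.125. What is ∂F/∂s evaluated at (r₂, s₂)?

-494.625

∇F = (12r³ - 12rs + 2r - 2, -6r² + 6s)
(r₁, s₁) = (1, -1) − 0.125·(24, -12) = (-2, 0.5)
(r₂, s₂) = (-2, 0.5) − 0.125·(-90, -21) = (9.25, 3.125)
∂F/∂s at (9.25, 3.125) = -494.625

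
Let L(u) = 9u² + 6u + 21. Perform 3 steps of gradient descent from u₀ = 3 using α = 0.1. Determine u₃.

L′(u) = 18u + 6
Step 1: L′(3) = 60; u₁ = 3 − 0.1·60 = -3
Step 2: L′(-3) = -48; u₂ = -3 − 0.1·(-48) = 1.8
Step 3: L′(1.8) = 38.4; u₃ = 1.8 − 0.1·38.4 = -2.04

-2.04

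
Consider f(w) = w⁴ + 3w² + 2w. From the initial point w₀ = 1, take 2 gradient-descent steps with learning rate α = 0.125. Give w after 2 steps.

-0.3125

f′(w) = 4w³ + 6w + 2
w₁ = 1 − 0.125·12 = -0.5
w₂ = -0.5 − 0.125·(-1.5) = -0.3125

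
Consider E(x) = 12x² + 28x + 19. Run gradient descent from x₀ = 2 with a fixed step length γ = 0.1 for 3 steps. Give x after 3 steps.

E′(x) = 24x + 28
x₁ = 2 − 0.1·76 = -5.6
x₂ = -5.6 − 0.1·(-106.4) = 5.04
x₃ = 5.04 − 0.1·148.96 = -9.856

-9.856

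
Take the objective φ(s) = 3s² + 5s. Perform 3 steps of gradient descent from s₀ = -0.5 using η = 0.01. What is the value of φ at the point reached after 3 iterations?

φ′(s) = 6s + 5
Step 1: φ′(-0.5) = 2; s₁ = -0.5 − 0.01·2 = -0.52
Step 2: φ′(-0.52) = 1.88; s₂ = -0.52 − 0.01·1.88 = -0.5388
Step 3: φ′(-0.5388) = 1.7672; s₃ = -0.5388 − 0.01·1.7672 = -0.556472
φ(-0.556472) = -1.853376739648

-1.853376739648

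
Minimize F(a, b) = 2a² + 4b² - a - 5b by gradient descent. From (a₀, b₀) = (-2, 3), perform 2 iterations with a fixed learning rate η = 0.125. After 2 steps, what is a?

-0.3125

∇F = (4a - 1, 8b - 5)
Step 1: at (-2, 3), ∇F = (-9, 19) → (-2, 3) − 0.125·(-9, 19) = (-0.875, 0.625)
Step 2: at (-0.875, 0.625), ∇F = (-4.5, 0) → (-0.875, 0.625) − 0.125·(-4.5, 0) = (-0.3125, 0.625)
a = -0.3125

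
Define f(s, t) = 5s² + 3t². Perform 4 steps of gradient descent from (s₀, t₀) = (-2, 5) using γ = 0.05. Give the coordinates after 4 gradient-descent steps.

∇f = (10s, 6t)
(s₁, t₁) = (-2, 5) − 0.05·(-20, 30) = (-1, 3.5)
(s₂, t₂) = (-1, 3.5) − 0.05·(-10, 21) = (-0.5, 2.45)
(s₃, t₃) = (-0.5, 2.45) − 0.05·(-5, 14.7) = (-0.25, 1.715)
(s₄, t₄) = (-0.25, 1.715) − 0.05·(-2.5, 10.29) = (-0.125, 1.2005)

(-0.125, 1.2005)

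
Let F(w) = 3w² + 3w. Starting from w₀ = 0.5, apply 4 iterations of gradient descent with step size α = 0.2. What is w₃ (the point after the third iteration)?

-0.508

F′(w) = 6w + 3
Step 1: F′(0.5) = 6; w₁ = 0.5 − 0.2·6 = -0.7
Step 2: F′(-0.7) = -1.2; w₂ = -0.7 − 0.2·(-1.2) = -0.46
Step 3: F′(-0.46) = 0.24; w₃ = -0.46 − 0.2·0.24 = -0.508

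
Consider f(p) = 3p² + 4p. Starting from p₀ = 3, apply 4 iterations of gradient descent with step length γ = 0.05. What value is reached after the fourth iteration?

0.2137

f′(p) = 6p + 4
p₁ = 3 − 0.05·22 = 1.9
p₂ = 1.9 − 0.05·15.4 = 1.13
p₃ = 1.13 − 0.05·10.78 = 0.591
p₄ = 0.591 − 0.05·7.546 = 0.2137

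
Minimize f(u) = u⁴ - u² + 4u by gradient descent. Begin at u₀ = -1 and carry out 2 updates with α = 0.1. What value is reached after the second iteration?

-1.1488

f′(u) = 4u³ - 2u + 4
u₁ = -1 − 0.1·2 = -1.2
u₂ = -1.2 − 0.1·(-0.512) = -1.1488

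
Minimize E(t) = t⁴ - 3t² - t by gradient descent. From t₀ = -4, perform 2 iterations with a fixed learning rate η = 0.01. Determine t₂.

E′(t) = 4t³ - 6t - 1
t₁ = -4 − 0.01·(-233) = -1.67
t₂ = -1.67 − 0.01·(-9.609852) = -1.57390148

-1.57390148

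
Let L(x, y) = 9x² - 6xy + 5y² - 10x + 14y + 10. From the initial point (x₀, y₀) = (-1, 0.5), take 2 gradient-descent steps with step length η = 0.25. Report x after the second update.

-29.75

∇L = (18x - 6y - 10, -6x + 10y + 14)
Step 1: at (-1, 0.5), ∇L = (-31, 25) → (-1, 0.5) − 0.25·(-31, 25) = (6.75, -5.75)
Step 2: at (6.75, -5.75), ∇L = (146, -84) → (6.75, -5.75) − 0.25·(146, -84) = (-29.75, 15.25)
x = -29.75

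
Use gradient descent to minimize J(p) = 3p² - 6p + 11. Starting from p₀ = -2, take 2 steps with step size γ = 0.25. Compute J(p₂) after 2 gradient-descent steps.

9.6875

J′(p) = 6p - 6
p₁ = -2 − 0.25·(-18) = 2.5
p₂ = 2.5 − 0.25·9 = 0.25
J(0.25) = 9.6875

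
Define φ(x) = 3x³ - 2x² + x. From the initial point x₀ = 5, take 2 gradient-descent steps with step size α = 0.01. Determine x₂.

φ′(x) = 9x² - 4x + 1
Step 1: φ′(5) = 206; x₁ = 5 − 0.01·206 = 2.94
Step 2: φ′(2.94) = 67.0324; x₂ = 2.94 − 0.01·67.0324 = 2.269676

2.269676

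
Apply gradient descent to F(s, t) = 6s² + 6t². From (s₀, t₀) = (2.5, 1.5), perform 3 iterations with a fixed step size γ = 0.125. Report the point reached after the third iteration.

(-0.3125, -0.1875)

∇F = (12s, 12t)
Step 1: at (2.5, 1.5), ∇F = (30, 18) → (2.5, 1.5) − 0.125·(30, 18) = (-1.25, -0.75)
Step 2: at (-1.25, -0.75), ∇F = (-15, -9) → (-1.25, -0.75) − 0.125·(-15, -9) = (0.625, 0.375)
Step 3: at (0.625, 0.375), ∇F = (7.5, 4.5) → (0.625, 0.375) − 0.125·(7.5, 4.5) = (-0.3125, -0.1875)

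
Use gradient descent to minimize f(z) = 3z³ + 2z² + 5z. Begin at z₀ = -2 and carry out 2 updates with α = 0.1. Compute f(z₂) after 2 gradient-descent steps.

-71339.531761043

f′(z) = 9z² + 4z + 5
z₁ = -2 − 0.1·33 = -5.3
z₂ = -5.3 − 0.1·236.61 = -28.961
f(-28.961) = -71339.531761043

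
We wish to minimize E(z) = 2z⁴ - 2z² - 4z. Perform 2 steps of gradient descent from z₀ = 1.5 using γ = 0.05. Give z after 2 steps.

E′(z) = 8z³ - 4z - 4
z₁ = 1.5 − 0.05·17 = 0.65
z₂ = 0.65 − 0.05·(-4.403) = 0.87015

0.87015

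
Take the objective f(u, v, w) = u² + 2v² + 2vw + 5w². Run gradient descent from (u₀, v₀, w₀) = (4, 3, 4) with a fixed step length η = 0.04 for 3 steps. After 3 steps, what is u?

∇f = (2u, 4v + 2w, 2v + 10w)
Step 1: at (4, 3, 4), ∇f = (8, 20, 46) → (4, 3, 4) − 0.04·(8, 20, 46) = (3.68, 2.2, 2.16)
Step 2: at (3.68, 2.2, 2.16), ∇f = (7.36, 13.12, 26) → (3.68, 2.2, 2.16) − 0.04·(7.36, 13.12, 26) = (3.3856, 1.6752, 1.12)
Step 3: at (3.3856, 1.6752, 1.12), ∇f = (6.7712, 8.9408, 14.5504) → (3.3856, 1.6752, 1.12) − 0.04·(6.7712, 8.9408, 14.5504) = (3.114752, 1.317568, 0.537984)
u = 3.114752

3.114752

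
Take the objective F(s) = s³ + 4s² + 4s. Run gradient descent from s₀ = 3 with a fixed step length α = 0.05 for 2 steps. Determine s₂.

-0.059375

F′(s) = 3s² + 8s + 4
Step 1: F′(3) = 55; s₁ = 3 − 0.05·55 = 0.25
Step 2: F′(0.25) = 6.1875; s₂ = 0.25 − 0.05·6.1875 = -0.059375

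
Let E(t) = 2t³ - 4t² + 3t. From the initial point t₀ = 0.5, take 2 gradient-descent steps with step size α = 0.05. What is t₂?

E′(t) = 6t² - 8t + 3
Step 1: E′(0.5) = 0.5; t₁ = 0.5 − 0.05·0.5 = 0.475
Step 2: E′(0.475) = 0.55375; t₂ = 0.475 − 0.05·0.55375 = 0.4473125

0.4473125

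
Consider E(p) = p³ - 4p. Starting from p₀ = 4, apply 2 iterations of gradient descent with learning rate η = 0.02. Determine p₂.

E′(p) = 3p² - 4
Step 1: E′(4) = 44; p₁ = 4 − 0.02·44 = 3.12
Step 2: E′(3.12) = 25.2032; p₂ = 3.12 − 0.02·25.2032 = 2.615936

2.615936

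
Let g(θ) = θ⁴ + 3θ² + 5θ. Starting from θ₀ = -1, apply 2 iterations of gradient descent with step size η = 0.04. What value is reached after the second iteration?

g′(θ) = 4θ³ + 6θ + 5
θ₁ = -1 − 0.04·(-5) = -0.8
θ₂ = -0.8 − 0.04·(-1.848) = -0.72608

-0.72608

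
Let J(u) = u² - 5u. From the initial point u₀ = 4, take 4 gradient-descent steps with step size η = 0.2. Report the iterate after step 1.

3.4

J′(u) = 2u - 5
u₁ = 4 − 0.2·3 = 3.4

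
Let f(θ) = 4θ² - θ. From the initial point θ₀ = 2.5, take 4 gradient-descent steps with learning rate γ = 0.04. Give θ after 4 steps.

0.63280768

f′(θ) = 8θ - 1
Step 1: f′(2.5) = 19; θ₁ = 2.5 − 0.04·19 = 1.74
Step 2: f′(1.74) = 12.92; θ₂ = 1.74 − 0.04·12.92 = 1.2232
Step 3: f′(1.2232) = 8.7856; θ₃ = 1.2232 − 0.04·8.7856 = 0.871776
Step 4: f′(0.871776) = 5.974208; θ₄ = 0.871776 − 0.04·5.974208 = 0.63280768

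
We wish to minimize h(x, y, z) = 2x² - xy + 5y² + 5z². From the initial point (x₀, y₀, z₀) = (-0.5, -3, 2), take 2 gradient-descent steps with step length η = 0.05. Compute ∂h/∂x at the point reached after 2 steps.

-1.275

∇h = (4x - y, -x + 10y, 10z)
(x₁, y₁, z₁) = (-0.5, -3, 2) − 0.05·(1, -29.5, 20) = (-0.55, -1.525, 1)
(x₂, y₂, z₂) = (-0.55, -1.525, 1) − 0.05·(-0.675, -14.7, 10) = (-0.51625, -0.79, 0.5)
∂h/∂x at (-0.51625, -0.79, 0.5) = -1.275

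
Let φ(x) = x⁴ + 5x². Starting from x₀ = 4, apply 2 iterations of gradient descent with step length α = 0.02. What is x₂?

-0.96976896

φ′(x) = 4x³ + 10x
x₁ = 4 − 0.02·296 = -1.92
x₂ = -1.92 − 0.02·(-47.511552) = -0.96976896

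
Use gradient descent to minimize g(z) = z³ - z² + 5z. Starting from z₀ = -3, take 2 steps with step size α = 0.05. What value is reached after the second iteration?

g′(z) = 3z² - 2z + 5
Step 1: g′(-3) = 38; z₁ = -3 − 0.05·38 = -4.9
Step 2: g′(-4.9) = 86.83; z₂ = -4.9 − 0.05·86.83 = -9.2415

-9.2415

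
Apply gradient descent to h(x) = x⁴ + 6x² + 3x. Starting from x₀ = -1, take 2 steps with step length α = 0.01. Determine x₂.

h′(x) = 4x³ + 12x + 3
x₁ = -1 − 0.01·(-13) = -0.87
x₂ = -0.87 − 0.01·(-10.074012) = -0.76925988

-0.76925988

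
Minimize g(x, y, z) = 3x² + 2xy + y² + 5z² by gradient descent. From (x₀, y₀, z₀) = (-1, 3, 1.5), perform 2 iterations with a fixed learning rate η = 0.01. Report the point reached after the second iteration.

∇g = (6x + 2y, 2x + 2y, 10z)
Step 1: at (-1, 3, 1.5), ∇g = (0, 4, 15) → (-1, 3, 1.5) − 0.01·(0, 4, 15) = (-1, 2.96, 1.35)
Step 2: at (-1, 2.96, 1.35), ∇g = (-0.08, 3.92, 13.5) → (-1, 2.96, 1.35) − 0.01·(-0.08, 3.92, 13.5) = (-0.9992, 2.9208, 1.215)

(-0.9992, 2.9208, 1.215)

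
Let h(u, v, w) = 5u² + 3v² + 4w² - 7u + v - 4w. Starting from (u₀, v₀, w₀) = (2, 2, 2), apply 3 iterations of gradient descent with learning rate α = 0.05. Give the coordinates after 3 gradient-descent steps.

∇h = (10u - 7, 6v + 1, 8w - 4)
Step 1: at (2, 2, 2), ∇h = (13, 13, 12) → (2, 2, 2) − 0.05·(13, 13, 12) = (1.35, 1.35, 1.4)
Step 2: at (1.35, 1.35, 1.4), ∇h = (6.5, 9.1, 7.2) → (1.35, 1.35, 1.4) − 0.05·(6.5, 9.1, 7.2) = (1.025, 0.895, 1.04)
Step 3: at (1.025, 0.895, 1.04), ∇h = (3.25, 6.37, 4.32) → (1.025, 0.895, 1.04) − 0.05·(3.25, 6.37, 4.32) = (0.8625, 0.5765, 0.824)

(0.8625, 0.5765, 0.824)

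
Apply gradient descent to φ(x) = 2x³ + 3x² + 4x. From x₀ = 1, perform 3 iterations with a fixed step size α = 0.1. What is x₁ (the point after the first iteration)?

-0.6

φ′(x) = 6x² + 6x + 4
x₁ = 1 − 0.1·16 = -0.6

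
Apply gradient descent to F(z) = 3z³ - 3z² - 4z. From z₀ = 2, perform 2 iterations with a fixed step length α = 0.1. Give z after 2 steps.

0.4

F′(z) = 9z² - 6z - 4
Step 1: F′(2) = 20; z₁ = 2 − 0.1·20 = 0
Step 2: F′(0) = -4; z₂ = 0 − 0.1·(-4) = 0.4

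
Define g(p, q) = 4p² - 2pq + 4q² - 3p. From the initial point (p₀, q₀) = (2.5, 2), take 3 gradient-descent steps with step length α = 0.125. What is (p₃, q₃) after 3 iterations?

(0.4296875, 0.1328125)

∇g = (8p - 2q - 3, -2p + 8q)
(p₁, q₁) = (2.5, 2) − 0.125·(13, 11) = (0.875, 0.625)
(p₂, q₂) = (0.875, 0.625) − 0.125·(2.75, 3.25) = (0.53125, 0.21875)
(p₃, q₃) = (0.53125, 0.21875) − 0.125·(0.8125, 0.6875) = (0.4296875, 0.1328125)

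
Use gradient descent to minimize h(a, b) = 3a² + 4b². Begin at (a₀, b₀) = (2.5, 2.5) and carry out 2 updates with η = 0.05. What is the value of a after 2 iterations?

1.225

∇h = (6a, 8b)
Step 1: at (2.5, 2.5), ∇h = (15, 20) → (2.5, 2.5) − 0.05·(15, 20) = (1.75, 1.5)
Step 2: at (1.75, 1.5), ∇h = (10.5, 12) → (1.75, 1.5) − 0.05·(10.5, 12) = (1.225, 0.9)
a = 1.225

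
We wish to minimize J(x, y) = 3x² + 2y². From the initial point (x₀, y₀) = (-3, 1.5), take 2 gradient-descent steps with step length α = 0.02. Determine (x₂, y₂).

(-2.3232, 1.2696)

∇J = (6x, 4y)
Step 1: at (-3, 1.5), ∇J = (-18, 6) → (-3, 1.5) − 0.02·(-18, 6) = (-2.64, 1.38)
Step 2: at (-2.64, 1.38), ∇J = (-15.84, 5.52) → (-2.64, 1.38) − 0.02·(-15.84, 5.52) = (-2.3232, 1.2696)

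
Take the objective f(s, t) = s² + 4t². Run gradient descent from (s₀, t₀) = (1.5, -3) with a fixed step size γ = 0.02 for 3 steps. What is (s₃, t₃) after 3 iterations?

∇f = (2s, 8t)
(s₁, t₁) = (1.5, -3) − 0.02·(3, -24) = (1.44, -2.52)
(s₂, t₂) = (1.44, -2.52) − 0.02·(2.88, -20.16) = (1.3824, -2.1168)
(s₃, t₃) = (1.3824, -2.1168) − 0.02·(2.7648, -16.9344) = (1.327104, -1.778112)

(1.327104, -1.778112)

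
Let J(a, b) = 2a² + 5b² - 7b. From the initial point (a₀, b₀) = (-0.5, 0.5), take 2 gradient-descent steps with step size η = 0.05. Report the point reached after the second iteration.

∇J = (4a, 10b - 7)
Step 1: at (-0.5, 0.5), ∇J = (-2, -2) → (-0.5, 0.5) − 0.05·(-2, -2) = (-0.4, 0.6)
Step 2: at (-0.4, 0.6), ∇J = (-1.6, -1) → (-0.4, 0.6) − 0.05·(-1.6, -1) = (-0.32, 0.65)

(-0.32, 0.65)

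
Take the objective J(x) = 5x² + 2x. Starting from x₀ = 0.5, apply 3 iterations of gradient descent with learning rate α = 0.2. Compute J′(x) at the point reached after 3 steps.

J′(x) = 10x + 2
Step 1: J′(0.5) = 7; x₁ = 0.5 − 0.2·7 = -0.9
Step 2: J′(-0.9) = -7; x₂ = -0.9 − 0.2·(-7) = 0.5
Step 3: J′(0.5) = 7; x₃ = 0.5 − 0.2·7 = -0.9
J′(x) at (-0.9) = -7

-7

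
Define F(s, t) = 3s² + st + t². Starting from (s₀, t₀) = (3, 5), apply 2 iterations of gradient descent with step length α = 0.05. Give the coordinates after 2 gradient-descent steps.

(1.0775, 3.8225)

∇F = (6s + t, s + 2t)
(s₁, t₁) = (3, 5) − 0.05·(23, 13) = (1.85, 4.35)
(s₂, t₂) = (1.85, 4.35) − 0.05·(15.45, 10.55) = (1.0775, 3.8225)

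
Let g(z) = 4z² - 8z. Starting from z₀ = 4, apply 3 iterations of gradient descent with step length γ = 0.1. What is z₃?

1.024

g′(z) = 8z - 8
z₁ = 4 − 0.1·24 = 1.6
z₂ = 1.6 − 0.1·4.8 = 1.12
z₃ = 1.12 − 0.1·0.96 = 1.024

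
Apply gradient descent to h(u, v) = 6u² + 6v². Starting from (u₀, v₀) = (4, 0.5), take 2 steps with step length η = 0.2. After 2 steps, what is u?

∇h = (12u, 12v)
Step 1: at (4, 0.5), ∇h = (48, 6) → (4, 0.5) − 0.2·(48, 6) = (-5.6, -0.7)
Step 2: at (-5.6, -0.7), ∇h = (-67.2, -8.4) → (-5.6, -0.7) − 0.2·(-67.2, -8.4) = (7.84, 0.98)
u = 7.84

7.84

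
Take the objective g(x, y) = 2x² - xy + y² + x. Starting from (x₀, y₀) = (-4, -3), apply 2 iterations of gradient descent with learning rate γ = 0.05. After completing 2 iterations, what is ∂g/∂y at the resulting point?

∇g = (4x - y + 1, -x + 2y)
Step 1: at (-4, -3), ∇g = (-12, -2) → (-4, -3) − 0.05·(-12, -2) = (-3.4, -2.9)
Step 2: at (-3.4, -2.9), ∇g = (-9.7, -2.4) → (-3.4, -2.9) − 0.05·(-9.7, -2.4) = (-2.915, -2.78)
∂g/∂y at (-2.915, -2.78) = -2.645

-2.645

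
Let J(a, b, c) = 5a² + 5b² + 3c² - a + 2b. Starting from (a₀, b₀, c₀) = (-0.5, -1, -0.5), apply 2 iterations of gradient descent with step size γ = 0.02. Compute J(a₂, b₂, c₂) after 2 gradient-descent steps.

∇J = (10a - 1, 10b + 2, 6c)
(a₁, b₁, c₁) = (-0.5, -1, -0.5) − 0.02·(-6, -8, -3) = (-0.38, -0.84, -0.44)
(a₂, b₂, c₂) = (-0.38, -0.84, -0.44) − 0.02·(-4.8, -6.4, -2.64) = (-0.284, -0.712, -0.3872)
J(-0.284, -0.712, -0.3872) = 2.24777152

2.24777152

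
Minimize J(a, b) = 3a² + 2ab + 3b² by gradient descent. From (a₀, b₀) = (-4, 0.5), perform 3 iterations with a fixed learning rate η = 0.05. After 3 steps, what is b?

0.774

∇J = (6a + 2b, 2a + 6b)
(a₁, b₁) = (-4, 0.5) − 0.05·(-23, -5) = (-2.85, 0.75)
(a₂, b₂) = (-2.85, 0.75) − 0.05·(-15.6, -1.2) = (-2.07, 0.81)
(a₃, b₃) = (-2.07, 0.81) − 0.05·(-10.8, 0.72) = (-1.53, 0.774)
b = 0.774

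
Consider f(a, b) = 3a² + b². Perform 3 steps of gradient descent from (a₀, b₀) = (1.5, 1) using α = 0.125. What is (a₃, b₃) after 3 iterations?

(0.0234375, 0.421875)

∇f = (6a, 2b)
(a₁, b₁) = (1.5, 1) − 0.125·(9, 2) = (0.375, 0.75)
(a₂, b₂) = (0.375, 0.75) − 0.125·(2.25, 1.5) = (0.09375, 0.5625)
(a₃, b₃) = (0.09375, 0.5625) − 0.125·(0.5625, 1.125) = (0.0234375, 0.421875)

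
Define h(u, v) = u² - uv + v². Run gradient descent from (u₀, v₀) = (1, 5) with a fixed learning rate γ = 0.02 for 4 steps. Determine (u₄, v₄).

∇h = (2u - v, -u + 2v)
(u₁, v₁) = (1, 5) − 0.02·(-3, 9) = (1.06, 4.82)
(u₂, v₂) = (1.06, 4.82) − 0.02·(-2.7, 8.58) = (1.114, 4.6484)
(u₃, v₃) = (1.114, 4.6484) − 0.02·(-2.4204, 8.1828) = (1.162408, 4.484744)
(u₄, v₄) = (1.162408, 4.484744) − 0.02·(-2.159928, 7.80708) = (1.20560656, 4.3286024)

(1.20560656, 4.3286024)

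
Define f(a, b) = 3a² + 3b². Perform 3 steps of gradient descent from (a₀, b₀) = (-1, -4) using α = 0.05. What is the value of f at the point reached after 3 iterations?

∇f = (6a, 6b)
Step 1: at (-1, -4), ∇f = (-6, -24) → (-1, -4) − 0.05·(-6, -24) = (-0.7, -2.8)
Step 2: at (-0.7, -2.8), ∇f = (-4.2, -16.8) → (-0.7, -2.8) − 0.05·(-4.2, -16.8) = (-0.49, -1.96)
Step 3: at (-0.49, -1.96), ∇f = (-2.94, -11.76) → (-0.49, -1.96) − 0.05·(-2.94, -11.76) = (-0.343, -1.372)
f(-0.343, -1.372) = 6.000099

6.000099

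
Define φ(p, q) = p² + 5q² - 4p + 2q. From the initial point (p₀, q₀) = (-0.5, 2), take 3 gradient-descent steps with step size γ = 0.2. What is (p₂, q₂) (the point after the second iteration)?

∇φ = (2p - 4, 10q + 2)
(p₁, q₁) = (-0.5, 2) − 0.2·(-5, 22) = (0.5, -2.4)
(p₂, q₂) = (0.5, -2.4) − 0.2·(-3, -22) = (1.1, 2)

(1.1, 2)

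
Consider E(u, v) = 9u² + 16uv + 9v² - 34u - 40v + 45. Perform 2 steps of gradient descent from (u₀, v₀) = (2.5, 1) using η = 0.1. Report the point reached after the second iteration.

(4.84, 4.96)

∇E = (18u + 16v - 34, 16u + 18v - 40)
Step 1: at (2.5, 1), ∇E = (27, 18) → (2.5, 1) − 0.1·(27, 18) = (-0.2, -0.8)
Step 2: at (-0.2, -0.8), ∇E = (-50.4, -57.6) → (-0.2, -0.8) − 0.1·(-50.4, -57.6) = (4.84, 4.96)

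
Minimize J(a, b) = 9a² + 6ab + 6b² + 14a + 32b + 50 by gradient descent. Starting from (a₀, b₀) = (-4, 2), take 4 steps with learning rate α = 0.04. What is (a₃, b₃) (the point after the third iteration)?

∇J = (18a + 6b + 14, 6a + 12b + 32)
(a₁, b₁) = (-4, 2) − 0.04·(-46, 32) = (-2.16, 0.72)
(a₂, b₂) = (-2.16, 0.72) − 0.04·(-20.56, 27.68) = (-1.3376, -0.3872)
(a₃, b₃) = (-1.3376, -0.3872) − 0.04·(-12.4, 19.328) = (-0.8416, -1.16032)

(-0.8416, -1.16032)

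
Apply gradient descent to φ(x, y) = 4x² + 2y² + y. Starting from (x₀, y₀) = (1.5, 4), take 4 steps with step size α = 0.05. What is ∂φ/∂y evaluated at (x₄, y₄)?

6.9632

∇φ = (8x, 4y + 1)
(x₁, y₁) = (1.5, 4) − 0.05·(12, 17) = (0.9, 3.15)
(x₂, y₂) = (0.9, 3.15) − 0.05·(7.2, 13.6) = (0.54, 2.47)
(x₃, y₃) = (0.54, 2.47) − 0.05·(4.32, 10.88) = (0.324, 1.926)
(x₄, y₄) = (0.324, 1.926) − 0.05·(2.592, 8.704) = (0.1944, 1.4908)
∂φ/∂y at (0.1944, 1.4908) = 6.9632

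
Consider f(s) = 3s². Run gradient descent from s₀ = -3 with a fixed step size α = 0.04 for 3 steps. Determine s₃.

f′(s) = 6s
Step 1: f′(-3) = -18; s₁ = -3 − 0.04·(-18) = -2.28
Step 2: f′(-2.28) = -13.68; s₂ = -2.28 − 0.04·(-13.68) = -1.7328
Step 3: f′(-1.7328) = -10.3968; s₃ = -1.7328 − 0.04·(-10.3968) = -1.316928

-1.316928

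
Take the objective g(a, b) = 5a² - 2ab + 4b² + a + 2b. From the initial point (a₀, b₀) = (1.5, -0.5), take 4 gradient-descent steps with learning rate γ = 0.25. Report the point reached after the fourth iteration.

(13.78125, -8.71875)

∇g = (10a - 2b + 1, -2a + 8b + 2)
(a₁, b₁) = (1.5, -0.5) − 0.25·(17, -5) = (-2.75, 0.75)
(a₂, b₂) = (-2.75, 0.75) − 0.25·(-28, 13.5) = (4.25, -2.625)
(a₃, b₃) = (4.25, -2.625) − 0.25·(48.75, -27.5) = (-7.9375, 4.25)
(a₄, b₄) = (-7.9375, 4.25) − 0.25·(-86.875, 51.875) = (13.78125, -8.71875)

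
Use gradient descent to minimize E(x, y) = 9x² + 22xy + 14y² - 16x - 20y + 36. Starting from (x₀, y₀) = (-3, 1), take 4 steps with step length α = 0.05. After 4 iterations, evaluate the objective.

473.1357015

∇E = (18x + 22y - 16, 22x + 28y - 20)
Step 1: at (-3, 1), ∇E = (-48, -58) → (-3, 1) − 0.05·(-48, -58) = (-0.6, 3.9)
Step 2: at (-0.6, 3.9), ∇E = (59, 76) → (-0.6, 3.9) − 0.05·(59, 76) = (-3.55, 0.1)
Step 3: at (-3.55, 0.1), ∇E = (-77.7, -95.3) → (-3.55, 0.1) − 0.05·(-77.7, -95.3) = (0.335, 4.865)
Step 4: at (0.335, 4.865), ∇E = (97.06, 123.59) → (0.335, 4.865) − 0.05·(97.06, 123.59) = (-4.518, -1.3145)
E(-4.518, -1.3145) = 473.1357015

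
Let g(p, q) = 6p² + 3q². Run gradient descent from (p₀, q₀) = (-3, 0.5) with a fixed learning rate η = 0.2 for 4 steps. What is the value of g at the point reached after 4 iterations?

∇g = (12p, 6q)
Step 1: at (-3, 0.5), ∇g = (-36, 3) → (-3, 0.5) − 0.2·(-36, 3) = (4.2, -0.1)
Step 2: at (4.2, -0.1), ∇g = (50.4, -0.6) → (4.2, -0.1) − 0.2·(50.4, -0.6) = (-5.88, 0.02)
Step 3: at (-5.88, 0.02), ∇g = (-70.56, 0.12) → (-5.88, 0.02) − 0.2·(-70.56, 0.12) = (8.232, -0.004)
Step 4: at (8.232, -0.004), ∇g = (98.784, -0.024) → (8.232, -0.004) − 0.2·(98.784, -0.024) = (-11.5248, 0.0008)
g(-11.5248, 0.0008) = 796.92609216

796.92609216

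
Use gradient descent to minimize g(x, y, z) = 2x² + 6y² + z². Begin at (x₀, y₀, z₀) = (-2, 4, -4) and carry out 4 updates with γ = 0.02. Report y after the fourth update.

1.33448704

∇g = (4x, 12y, 2z)
Step 1: at (-2, 4, -4), ∇g = (-8, 48, -8) → (-2, 4, -4) − 0.02·(-8, 48, -8) = (-1.84, 3.04, -3.84)
Step 2: at (-1.84, 3.04, -3.84), ∇g = (-7.36, 36.48, -7.68) → (-1.84, 3.04, -3.84) − 0.02·(-7.36, 36.48, -7.68) = (-1.6928, 2.3104, -3.6864)
Step 3: at (-1.6928, 2.3104, -3.6864), ∇g = (-6.7712, 27.7248, -7.3728) → (-1.6928, 2.3104, -3.6864) − 0.02·(-6.7712, 27.7248, -7.3728) = (-1.557376, 1.755904, -3.538944)
Step 4: at (-1.557376, 1.755904, -3.538944), ∇g = (-6.229504, 21.070848, -7.077888) → (-1.557376, 1.755904, -3.538944) − 0.02·(-6.229504, 21.070848, -7.077888) = (-1.43278592, 1.33448704, -3.39738624)
y = 1.33448704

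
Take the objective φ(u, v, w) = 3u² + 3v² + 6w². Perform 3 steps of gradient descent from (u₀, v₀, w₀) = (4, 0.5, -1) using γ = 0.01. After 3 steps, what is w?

-0.681472

∇φ = (6u, 6v, 12w)
Step 1: at (4, 0.5, -1), ∇φ = (24, 3, -12) → (4, 0.5, -1) − 0.01·(24, 3, -12) = (3.76, 0.47, -0.88)
Step 2: at (3.76, 0.47, -0.88), ∇φ = (22.56, 2.82, -10.56) → (3.76, 0.47, -0.88) − 0.01·(22.56, 2.82, -10.56) = (3.5344, 0.4418, -0.7744)
Step 3: at (3.5344, 0.4418, -0.7744), ∇φ = (21.2064, 2.6508, -9.2928) → (3.5344, 0.4418, -0.7744) − 0.01·(21.2064, 2.6508, -9.2928) = (3.322336, 0.415292, -0.681472)
w = -0.681472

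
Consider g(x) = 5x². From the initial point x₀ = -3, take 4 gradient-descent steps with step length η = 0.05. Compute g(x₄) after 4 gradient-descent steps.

0.17578125

g′(x) = 10x
x₁ = -3 − 0.05·(-30) = -1.5
x₂ = -1.5 − 0.05·(-15) = -0.75
x₃ = -0.75 − 0.05·(-7.5) = -0.375
x₄ = -0.375 − 0.05·(-3.75) = -0.1875
g(-0.1875) = 0.17578125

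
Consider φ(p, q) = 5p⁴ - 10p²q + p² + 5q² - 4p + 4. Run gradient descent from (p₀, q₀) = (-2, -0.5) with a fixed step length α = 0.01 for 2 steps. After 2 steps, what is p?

∇φ = (20p³ - 20pq + 2p - 4, -10p² + 10q)
(p₁, q₁) = (-2, -0.5) − 0.01·(-188, -45) = (-0.12, -0.05)
(p₂, q₂) = (-0.12, -0.05) − 0.01·(-4.39456, -0.644) = (-0.0760544, -0.04356)
p = -0.0760544

-0.0760544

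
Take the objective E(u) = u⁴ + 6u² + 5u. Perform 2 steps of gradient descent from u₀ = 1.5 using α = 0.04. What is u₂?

-0.17921024

E′(u) = 4u³ + 12u + 5
Step 1: E′(1.5) = 36.5; u₁ = 1.5 − 0.04·36.5 = 0.04
Step 2: E′(0.04) = 5.480256; u₂ = 0.04 − 0.04·5.480256 = -0.17921024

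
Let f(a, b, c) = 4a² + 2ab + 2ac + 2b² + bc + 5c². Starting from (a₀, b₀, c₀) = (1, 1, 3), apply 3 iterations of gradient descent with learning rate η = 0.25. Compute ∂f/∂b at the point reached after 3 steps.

∇f = (8a + 2b + 2c, 2a + 4b + c, 2a + b + 10c)
Step 1: at (1, 1, 3), ∇f = (16, 9, 33) → (1, 1, 3) − 0.25·(16, 9, 33) = (-3, -1.25, -5.25)
Step 2: at (-3, -1.25, -5.25), ∇f = (-37, -16.25, -59.75) → (-3, -1.25, -5.25) − 0.25·(-37, -16.25, -59.75) = (6.25, 2.8125, 9.6875)
Step 3: at (6.25, 2.8125, 9.6875), ∇f = (75, 33.4375, 112.1875) → (6.25, 2.8125, 9.6875) − 0.25·(75, 33.4375, 112.1875) = (-12.5, -5.546875, -18.359375)
∂f/∂b at (-12.5, -5.546875, -18.359375) = -65.546875

-65.546875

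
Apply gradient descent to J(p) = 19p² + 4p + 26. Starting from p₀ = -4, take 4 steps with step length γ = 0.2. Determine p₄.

J′(p) = 38p + 4
Step 1: J′(-4) = -148; p₁ = -4 − 0.2·(-148) = 25.6
Step 2: J′(25.6) = 976.8; p₂ = 25.6 − 0.2·976.8 = -169.76
Step 3: J′(-169.76) = -6446.88; p₃ = -169.76 − 0.2·(-6446.88) = 1119.616
Step 4: J′(1119.616) = 42549.408; p₄ = 1119.616 − 0.2·42549.408 = -7390.2656

-7390.2656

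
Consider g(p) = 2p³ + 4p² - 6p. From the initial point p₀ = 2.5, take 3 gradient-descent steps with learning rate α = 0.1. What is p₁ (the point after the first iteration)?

-2.65

g′(p) = 6p² + 8p - 6
Step 1: g′(2.5) = 51.5; p₁ = 2.5 − 0.1·51.5 = -2.65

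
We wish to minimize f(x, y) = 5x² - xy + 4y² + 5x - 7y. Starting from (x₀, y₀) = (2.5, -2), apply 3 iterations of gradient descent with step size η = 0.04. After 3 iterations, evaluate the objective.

-0.03244695552

∇f = (10x - y + 5, -x + 8y - 7)
Step 1: at (2.5, -2), ∇f = (32, -25.5) → (2.5, -2) − 0.04·(32, -25.5) = (1.22, -0.98)
Step 2: at (1.22, -0.98), ∇f = (18.18, -16.06) → (1.22, -0.98) − 0.04·(18.18, -16.06) = (0.4928, -0.3376)
Step 3: at (0.4928, -0.3376), ∇f = (10.2656, -10.1936) → (0.4928, -0.3376) − 0.04·(10.2656, -10.1936) = (0.082176, 0.070144)
f(0.082176, 0.070144) = -0.03244695552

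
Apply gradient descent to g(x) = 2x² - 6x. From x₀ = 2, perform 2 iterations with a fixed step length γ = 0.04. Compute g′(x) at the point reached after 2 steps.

g′(x) = 4x - 6
Step 1: g′(2) = 2; x₁ = 2 − 0.04·2 = 1.92
Step 2: g′(1.92) = 1.68; x₂ = 1.92 − 0.04·1.68 = 1.8528
g′(x) at (1.8528) = 1.4112

1.4112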